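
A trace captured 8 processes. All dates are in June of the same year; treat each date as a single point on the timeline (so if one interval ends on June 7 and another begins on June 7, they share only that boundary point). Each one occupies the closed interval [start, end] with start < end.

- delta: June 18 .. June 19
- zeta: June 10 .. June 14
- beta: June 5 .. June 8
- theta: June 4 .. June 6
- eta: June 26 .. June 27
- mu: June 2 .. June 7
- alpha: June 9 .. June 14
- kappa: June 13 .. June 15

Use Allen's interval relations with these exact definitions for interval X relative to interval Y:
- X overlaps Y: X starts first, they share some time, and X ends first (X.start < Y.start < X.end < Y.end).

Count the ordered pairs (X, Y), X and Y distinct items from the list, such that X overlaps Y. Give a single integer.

Checking all 56 ordered pairs for relation 'overlaps'; matching pairs in alphabetical order:
(alpha, kappa): alpha overlaps kappa ✓
(mu, beta): mu overlaps beta ✓
(theta, beta): theta overlaps beta ✓
(zeta, kappa): zeta overlaps kappa ✓
Count: 4.

4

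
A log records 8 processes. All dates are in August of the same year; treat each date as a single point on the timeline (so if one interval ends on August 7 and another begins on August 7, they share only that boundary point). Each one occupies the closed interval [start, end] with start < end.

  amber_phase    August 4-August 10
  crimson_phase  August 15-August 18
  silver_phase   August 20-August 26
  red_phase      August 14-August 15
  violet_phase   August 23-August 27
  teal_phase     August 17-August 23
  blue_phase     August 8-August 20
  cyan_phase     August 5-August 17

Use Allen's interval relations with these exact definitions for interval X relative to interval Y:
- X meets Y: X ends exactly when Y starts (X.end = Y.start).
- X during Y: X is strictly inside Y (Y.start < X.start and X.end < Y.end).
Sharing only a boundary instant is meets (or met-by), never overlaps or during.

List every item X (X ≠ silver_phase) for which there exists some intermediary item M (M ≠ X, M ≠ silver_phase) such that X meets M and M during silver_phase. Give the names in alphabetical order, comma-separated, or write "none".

none

Target silver_phase = [August 20, August 26].
Intermediaries M with M during silver_phase: none.
Union: none.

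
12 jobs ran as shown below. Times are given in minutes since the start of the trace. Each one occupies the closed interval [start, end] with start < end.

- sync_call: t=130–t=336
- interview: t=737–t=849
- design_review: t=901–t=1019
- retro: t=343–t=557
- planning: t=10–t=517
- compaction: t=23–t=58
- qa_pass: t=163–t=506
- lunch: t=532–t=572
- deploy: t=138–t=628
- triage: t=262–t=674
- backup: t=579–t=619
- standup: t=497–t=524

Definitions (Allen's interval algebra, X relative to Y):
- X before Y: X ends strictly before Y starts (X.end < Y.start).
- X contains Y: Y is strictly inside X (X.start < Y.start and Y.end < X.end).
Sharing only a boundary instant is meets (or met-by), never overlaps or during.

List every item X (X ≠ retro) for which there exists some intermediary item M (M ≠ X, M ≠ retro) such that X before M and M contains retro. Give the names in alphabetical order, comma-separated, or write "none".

Target retro = [t=343, t=557].
Intermediaries M with M contains retro: deploy, triage.
Via deploy — items with X before deploy: compaction.
Via triage — items with X before triage: compaction.
Union: compaction.

compaction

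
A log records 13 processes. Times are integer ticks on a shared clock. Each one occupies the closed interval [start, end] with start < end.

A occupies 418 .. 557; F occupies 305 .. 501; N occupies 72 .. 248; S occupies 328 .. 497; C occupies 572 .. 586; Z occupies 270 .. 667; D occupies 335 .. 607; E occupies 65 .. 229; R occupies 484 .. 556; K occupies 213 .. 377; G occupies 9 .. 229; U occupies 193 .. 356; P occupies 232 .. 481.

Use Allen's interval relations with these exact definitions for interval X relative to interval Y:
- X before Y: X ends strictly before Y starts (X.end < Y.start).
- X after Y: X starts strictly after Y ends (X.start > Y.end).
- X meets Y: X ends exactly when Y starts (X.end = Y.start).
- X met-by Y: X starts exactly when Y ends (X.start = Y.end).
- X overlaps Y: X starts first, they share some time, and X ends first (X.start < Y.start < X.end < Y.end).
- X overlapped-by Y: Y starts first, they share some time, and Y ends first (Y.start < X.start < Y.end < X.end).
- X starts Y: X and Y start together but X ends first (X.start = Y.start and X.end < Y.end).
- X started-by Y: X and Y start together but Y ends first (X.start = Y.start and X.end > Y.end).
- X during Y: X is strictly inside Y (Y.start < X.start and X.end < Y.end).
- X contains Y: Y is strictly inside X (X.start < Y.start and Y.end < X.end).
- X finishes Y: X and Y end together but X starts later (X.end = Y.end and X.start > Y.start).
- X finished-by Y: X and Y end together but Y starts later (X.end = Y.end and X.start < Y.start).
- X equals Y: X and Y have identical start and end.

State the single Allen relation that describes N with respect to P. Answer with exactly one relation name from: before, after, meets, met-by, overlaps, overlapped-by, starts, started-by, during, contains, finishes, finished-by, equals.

overlaps

N = [72, 248]; P = [232, 481].
Compare endpoints: N.start < P.start, N.start < P.end, N.end > P.start, N.end < P.end.
That pattern is 'overlaps'.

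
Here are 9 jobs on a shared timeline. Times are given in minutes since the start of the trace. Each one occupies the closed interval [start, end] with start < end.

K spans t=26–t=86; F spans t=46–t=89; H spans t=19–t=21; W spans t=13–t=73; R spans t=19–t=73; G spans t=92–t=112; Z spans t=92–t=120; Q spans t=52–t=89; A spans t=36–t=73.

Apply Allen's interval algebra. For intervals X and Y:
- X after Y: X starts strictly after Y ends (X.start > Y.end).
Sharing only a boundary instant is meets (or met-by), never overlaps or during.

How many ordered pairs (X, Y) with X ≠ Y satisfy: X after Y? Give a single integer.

Checking all 72 ordered pairs for relation 'after'; matching pairs in alphabetical order:
(A, H): A after H ✓
(F, H): F after H ✓
(G, A): G after A ✓
(G, F): G after F ✓
(G, H): G after H ✓
(G, K): G after K ✓
(G, Q): G after Q ✓
(G, R): G after R ✓
(G, W): G after W ✓
(K, H): K after H ✓
(Q, H): Q after H ✓
(Z, A): Z after A ✓
(Z, F): Z after F ✓
(Z, H): Z after H ✓
(Z, K): Z after K ✓
(Z, Q): Z after Q ✓
(Z, R): Z after R ✓
(Z, W): Z after W ✓
Count: 18.

18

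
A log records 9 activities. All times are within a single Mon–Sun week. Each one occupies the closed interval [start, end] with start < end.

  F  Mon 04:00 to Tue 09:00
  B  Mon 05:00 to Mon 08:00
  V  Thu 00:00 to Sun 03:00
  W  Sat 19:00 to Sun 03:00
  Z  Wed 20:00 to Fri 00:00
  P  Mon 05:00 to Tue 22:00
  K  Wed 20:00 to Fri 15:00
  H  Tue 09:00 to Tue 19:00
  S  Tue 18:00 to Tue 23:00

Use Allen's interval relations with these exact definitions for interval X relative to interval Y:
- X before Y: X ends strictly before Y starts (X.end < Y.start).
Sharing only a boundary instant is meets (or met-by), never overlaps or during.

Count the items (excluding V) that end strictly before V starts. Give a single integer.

5

Target V = [Thu 00:00, Sun 03:00].
B [Mon 05:00, Mon 08:00] → before → counts.
F [Mon 04:00, Tue 09:00] → before → counts.
H [Tue 09:00, Tue 19:00] → before → counts.
K [Wed 20:00, Fri 15:00] → overlaps → no.
P [Mon 05:00, Tue 22:00] → before → counts.
S [Tue 18:00, Tue 23:00] → before → counts.
W [Sat 19:00, Sun 03:00] → finishes → no.
Z [Wed 20:00, Fri 00:00] → overlaps → no.
Total: 5.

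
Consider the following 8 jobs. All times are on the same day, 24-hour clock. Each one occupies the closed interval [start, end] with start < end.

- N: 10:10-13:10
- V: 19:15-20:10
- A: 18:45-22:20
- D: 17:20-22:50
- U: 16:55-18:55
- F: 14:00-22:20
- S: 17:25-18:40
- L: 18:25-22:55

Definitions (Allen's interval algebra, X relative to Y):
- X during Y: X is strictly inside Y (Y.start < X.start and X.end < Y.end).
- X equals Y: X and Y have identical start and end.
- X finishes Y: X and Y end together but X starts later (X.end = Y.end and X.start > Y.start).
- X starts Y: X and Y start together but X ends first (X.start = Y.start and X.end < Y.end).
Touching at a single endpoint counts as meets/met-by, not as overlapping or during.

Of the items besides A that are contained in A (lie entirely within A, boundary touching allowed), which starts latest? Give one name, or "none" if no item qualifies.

Target A = [18:45, 22:20].
D [17:20, 22:50] → contains → excluded.
F [14:00, 22:20] → finished-by → excluded.
L [18:25, 22:55] → contains → excluded.
N [10:10, 13:10] → before → excluded.
S [17:25, 18:40] → before → excluded.
U [16:55, 18:55] → overlaps → excluded.
V [19:15, 20:10] → during → candidate.
Among candidates, latest start is 19:15 → V.

V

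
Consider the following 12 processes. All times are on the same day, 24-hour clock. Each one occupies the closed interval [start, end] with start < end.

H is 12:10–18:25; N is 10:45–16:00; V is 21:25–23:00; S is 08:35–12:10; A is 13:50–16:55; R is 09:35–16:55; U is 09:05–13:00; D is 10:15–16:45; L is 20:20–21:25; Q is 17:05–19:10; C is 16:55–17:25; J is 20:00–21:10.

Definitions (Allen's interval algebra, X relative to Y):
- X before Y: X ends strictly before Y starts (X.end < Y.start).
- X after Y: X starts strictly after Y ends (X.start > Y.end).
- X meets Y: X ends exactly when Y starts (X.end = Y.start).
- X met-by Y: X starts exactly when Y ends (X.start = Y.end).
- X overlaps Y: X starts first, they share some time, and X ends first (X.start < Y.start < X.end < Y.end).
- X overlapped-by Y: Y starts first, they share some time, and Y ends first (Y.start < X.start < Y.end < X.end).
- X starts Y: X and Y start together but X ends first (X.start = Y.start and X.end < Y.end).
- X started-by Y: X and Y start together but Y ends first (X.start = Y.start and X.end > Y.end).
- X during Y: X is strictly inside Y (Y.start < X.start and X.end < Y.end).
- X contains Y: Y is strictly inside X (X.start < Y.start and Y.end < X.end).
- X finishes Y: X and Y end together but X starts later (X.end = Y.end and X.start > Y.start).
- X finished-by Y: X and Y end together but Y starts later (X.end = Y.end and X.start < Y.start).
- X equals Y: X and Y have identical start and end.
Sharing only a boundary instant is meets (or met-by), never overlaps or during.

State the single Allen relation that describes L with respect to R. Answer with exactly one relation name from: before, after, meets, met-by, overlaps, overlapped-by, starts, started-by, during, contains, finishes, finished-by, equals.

L = [20:20, 21:25]; R = [09:35, 16:55].
Compare endpoints: L.start > R.start, L.start > R.end, L.end > R.start, L.end > R.end.
That pattern is 'after'.

after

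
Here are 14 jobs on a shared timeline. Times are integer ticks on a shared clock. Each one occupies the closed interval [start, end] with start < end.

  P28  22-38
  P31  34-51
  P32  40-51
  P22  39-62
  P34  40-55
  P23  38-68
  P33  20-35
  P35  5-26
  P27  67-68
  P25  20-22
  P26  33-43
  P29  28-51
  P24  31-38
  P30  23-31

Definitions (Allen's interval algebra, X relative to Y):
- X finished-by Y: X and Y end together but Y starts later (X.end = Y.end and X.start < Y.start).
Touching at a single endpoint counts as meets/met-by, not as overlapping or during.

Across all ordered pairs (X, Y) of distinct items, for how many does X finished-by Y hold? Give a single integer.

Checking all 182 ordered pairs for relation 'finished-by'; matching pairs in alphabetical order:
(P23, P27): P23 finished-by P27 ✓
(P28, P24): P28 finished-by P24 ✓
(P29, P31): P29 finished-by P31 ✓
(P29, P32): P29 finished-by P32 ✓
(P31, P32): P31 finished-by P32 ✓
Count: 5.

5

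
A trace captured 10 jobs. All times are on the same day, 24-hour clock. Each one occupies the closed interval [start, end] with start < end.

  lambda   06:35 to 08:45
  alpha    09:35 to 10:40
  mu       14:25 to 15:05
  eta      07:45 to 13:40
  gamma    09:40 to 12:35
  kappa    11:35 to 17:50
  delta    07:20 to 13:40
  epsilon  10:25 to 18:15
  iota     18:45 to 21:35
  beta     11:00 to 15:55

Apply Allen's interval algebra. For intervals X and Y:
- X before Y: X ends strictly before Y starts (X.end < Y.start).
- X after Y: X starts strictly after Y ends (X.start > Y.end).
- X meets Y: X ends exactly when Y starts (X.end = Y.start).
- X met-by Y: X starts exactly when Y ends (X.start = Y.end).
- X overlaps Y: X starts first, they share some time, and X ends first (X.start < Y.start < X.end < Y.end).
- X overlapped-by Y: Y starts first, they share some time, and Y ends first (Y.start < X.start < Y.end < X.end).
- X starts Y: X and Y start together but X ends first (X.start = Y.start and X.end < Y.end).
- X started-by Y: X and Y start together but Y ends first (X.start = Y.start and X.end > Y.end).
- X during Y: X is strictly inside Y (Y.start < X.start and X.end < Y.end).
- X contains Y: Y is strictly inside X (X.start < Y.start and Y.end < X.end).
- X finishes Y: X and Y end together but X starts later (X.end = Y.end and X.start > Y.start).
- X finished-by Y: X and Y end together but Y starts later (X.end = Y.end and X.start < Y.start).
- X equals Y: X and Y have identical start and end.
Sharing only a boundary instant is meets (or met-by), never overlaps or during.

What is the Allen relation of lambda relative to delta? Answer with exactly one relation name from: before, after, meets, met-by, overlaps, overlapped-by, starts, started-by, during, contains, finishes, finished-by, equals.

overlaps

lambda = [06:35, 08:45]; delta = [07:20, 13:40].
Compare endpoints: lambda.start < delta.start, lambda.start < delta.end, lambda.end > delta.start, lambda.end < delta.end.
That pattern is 'overlaps'.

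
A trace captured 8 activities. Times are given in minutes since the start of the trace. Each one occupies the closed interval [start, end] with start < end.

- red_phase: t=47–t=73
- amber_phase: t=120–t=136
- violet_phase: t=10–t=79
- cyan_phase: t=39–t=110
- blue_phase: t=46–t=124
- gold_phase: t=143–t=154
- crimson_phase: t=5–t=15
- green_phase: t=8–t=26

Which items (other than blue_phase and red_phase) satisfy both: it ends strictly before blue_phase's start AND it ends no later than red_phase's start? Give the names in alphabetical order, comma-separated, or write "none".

Conditions: its end is strictly before blue_phase's start (X.end < t=46) AND its end is no later than red_phase's start (X.end <= t=47).
amber_phase: end t=136 < t=46? ✗; end t=136 <= t=47? ✗ → no.
crimson_phase: end t=15 < t=46? ✓; end t=15 <= t=47? ✓ → yes.
cyan_phase: end t=110 < t=46? ✗; end t=110 <= t=47? ✗ → no.
gold_phase: end t=154 < t=46? ✗; end t=154 <= t=47? ✗ → no.
green_phase: end t=26 < t=46? ✓; end t=26 <= t=47? ✓ → yes.
violet_phase: end t=79 < t=46? ✗; end t=79 <= t=47? ✗ → no.
Result: crimson_phase, green_phase.

crimson_phase, green_phase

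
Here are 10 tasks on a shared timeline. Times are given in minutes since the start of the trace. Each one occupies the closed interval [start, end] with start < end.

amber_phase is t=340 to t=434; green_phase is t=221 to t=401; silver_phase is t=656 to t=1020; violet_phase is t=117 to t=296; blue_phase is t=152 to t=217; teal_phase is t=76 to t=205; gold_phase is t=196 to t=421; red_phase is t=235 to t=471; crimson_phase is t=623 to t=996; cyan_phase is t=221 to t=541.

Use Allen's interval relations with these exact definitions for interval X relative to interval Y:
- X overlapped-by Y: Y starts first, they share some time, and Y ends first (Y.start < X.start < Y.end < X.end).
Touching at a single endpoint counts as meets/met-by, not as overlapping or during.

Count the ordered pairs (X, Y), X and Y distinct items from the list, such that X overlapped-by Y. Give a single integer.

14

Checking all 90 ordered pairs for relation 'overlapped-by'; matching pairs in alphabetical order:
(amber_phase, gold_phase): amber_phase overlapped-by gold_phase ✓
(amber_phase, green_phase): amber_phase overlapped-by green_phase ✓
(blue_phase, teal_phase): blue_phase overlapped-by teal_phase ✓
(cyan_phase, gold_phase): cyan_phase overlapped-by gold_phase ✓
(cyan_phase, violet_phase): cyan_phase overlapped-by violet_phase ✓
(gold_phase, blue_phase): gold_phase overlapped-by blue_phase ✓
(gold_phase, teal_phase): gold_phase overlapped-by teal_phase ✓
(gold_phase, violet_phase): gold_phase overlapped-by violet_phase ✓
(green_phase, violet_phase): green_phase overlapped-by violet_phase ✓
(red_phase, gold_phase): red_phase overlapped-by gold_phase ✓
(red_phase, green_phase): red_phase overlapped-by green_phase ✓
(red_phase, violet_phase): red_phase overlapped-by violet_phase ✓
(silver_phase, crimson_phase): silver_phase overlapped-by crimson_phase ✓
(violet_phase, teal_phase): violet_phase overlapped-by teal_phase ✓
Count: 14.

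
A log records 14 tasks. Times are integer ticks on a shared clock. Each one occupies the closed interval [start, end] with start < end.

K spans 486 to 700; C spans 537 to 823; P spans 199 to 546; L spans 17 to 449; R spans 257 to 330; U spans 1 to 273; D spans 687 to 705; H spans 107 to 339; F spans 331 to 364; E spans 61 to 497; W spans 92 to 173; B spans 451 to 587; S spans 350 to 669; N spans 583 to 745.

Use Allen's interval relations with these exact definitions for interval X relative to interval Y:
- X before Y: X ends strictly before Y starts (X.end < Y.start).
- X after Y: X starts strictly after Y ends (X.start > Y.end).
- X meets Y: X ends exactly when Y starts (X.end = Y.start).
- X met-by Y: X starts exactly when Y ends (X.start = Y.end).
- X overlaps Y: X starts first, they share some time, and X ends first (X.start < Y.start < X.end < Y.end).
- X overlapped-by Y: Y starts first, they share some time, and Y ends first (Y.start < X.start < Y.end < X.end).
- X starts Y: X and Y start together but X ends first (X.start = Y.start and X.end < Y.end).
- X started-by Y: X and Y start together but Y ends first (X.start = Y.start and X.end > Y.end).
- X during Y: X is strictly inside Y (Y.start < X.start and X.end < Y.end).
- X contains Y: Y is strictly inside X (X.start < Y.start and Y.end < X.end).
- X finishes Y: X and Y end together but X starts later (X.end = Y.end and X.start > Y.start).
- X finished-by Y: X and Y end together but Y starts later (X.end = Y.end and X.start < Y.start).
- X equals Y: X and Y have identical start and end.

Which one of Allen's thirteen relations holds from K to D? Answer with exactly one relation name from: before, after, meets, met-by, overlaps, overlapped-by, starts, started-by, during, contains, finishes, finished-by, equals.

K = [486, 700]; D = [687, 705].
Compare endpoints: K.start < D.start, K.start < D.end, K.end > D.start, K.end < D.end.
That pattern is 'overlaps'.

overlaps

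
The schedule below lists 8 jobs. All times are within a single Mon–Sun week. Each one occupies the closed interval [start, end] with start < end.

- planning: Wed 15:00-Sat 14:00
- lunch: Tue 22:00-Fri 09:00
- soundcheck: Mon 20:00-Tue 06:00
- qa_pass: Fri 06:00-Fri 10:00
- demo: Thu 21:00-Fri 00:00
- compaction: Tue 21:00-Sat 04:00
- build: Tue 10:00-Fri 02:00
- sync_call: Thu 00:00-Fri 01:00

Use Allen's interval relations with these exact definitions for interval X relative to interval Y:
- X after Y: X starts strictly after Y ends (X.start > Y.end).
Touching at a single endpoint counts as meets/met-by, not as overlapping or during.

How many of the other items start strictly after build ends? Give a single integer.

1

Target build = [Tue 10:00, Fri 02:00].
compaction [Tue 21:00, Sat 04:00] → overlapped-by → no.
demo [Thu 21:00, Fri 00:00] → during → no.
lunch [Tue 22:00, Fri 09:00] → overlapped-by → no.
planning [Wed 15:00, Sat 14:00] → overlapped-by → no.
qa_pass [Fri 06:00, Fri 10:00] → after → counts.
soundcheck [Mon 20:00, Tue 06:00] → before → no.
sync_call [Thu 00:00, Fri 01:00] → during → no.
Total: 1.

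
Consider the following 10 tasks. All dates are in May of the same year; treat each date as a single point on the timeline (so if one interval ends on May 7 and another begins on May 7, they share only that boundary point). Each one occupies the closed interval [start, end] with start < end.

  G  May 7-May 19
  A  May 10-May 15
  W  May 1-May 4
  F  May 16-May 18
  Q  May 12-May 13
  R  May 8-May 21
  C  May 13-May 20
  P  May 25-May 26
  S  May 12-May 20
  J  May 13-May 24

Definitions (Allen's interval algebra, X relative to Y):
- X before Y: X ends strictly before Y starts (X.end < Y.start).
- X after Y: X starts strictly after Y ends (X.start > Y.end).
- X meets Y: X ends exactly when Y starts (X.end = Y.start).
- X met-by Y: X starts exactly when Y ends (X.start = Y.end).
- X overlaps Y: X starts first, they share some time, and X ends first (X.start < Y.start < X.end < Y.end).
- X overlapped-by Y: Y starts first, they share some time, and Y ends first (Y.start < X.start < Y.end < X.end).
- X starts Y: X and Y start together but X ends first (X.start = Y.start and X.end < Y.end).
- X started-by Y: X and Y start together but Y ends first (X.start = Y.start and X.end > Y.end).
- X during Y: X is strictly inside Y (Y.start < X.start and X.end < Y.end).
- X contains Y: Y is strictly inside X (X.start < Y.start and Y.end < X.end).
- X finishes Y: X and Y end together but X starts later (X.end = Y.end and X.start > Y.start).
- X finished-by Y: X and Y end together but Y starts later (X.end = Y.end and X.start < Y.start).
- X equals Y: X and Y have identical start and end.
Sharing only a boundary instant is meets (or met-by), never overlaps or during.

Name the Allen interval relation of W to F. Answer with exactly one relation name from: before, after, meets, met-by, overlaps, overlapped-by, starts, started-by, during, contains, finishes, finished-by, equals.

W = [May 1, May 4]; F = [May 16, May 18].
Compare endpoints: W.start < F.start, W.start < F.end, W.end < F.start, W.end < F.end.
That pattern is 'before'.

before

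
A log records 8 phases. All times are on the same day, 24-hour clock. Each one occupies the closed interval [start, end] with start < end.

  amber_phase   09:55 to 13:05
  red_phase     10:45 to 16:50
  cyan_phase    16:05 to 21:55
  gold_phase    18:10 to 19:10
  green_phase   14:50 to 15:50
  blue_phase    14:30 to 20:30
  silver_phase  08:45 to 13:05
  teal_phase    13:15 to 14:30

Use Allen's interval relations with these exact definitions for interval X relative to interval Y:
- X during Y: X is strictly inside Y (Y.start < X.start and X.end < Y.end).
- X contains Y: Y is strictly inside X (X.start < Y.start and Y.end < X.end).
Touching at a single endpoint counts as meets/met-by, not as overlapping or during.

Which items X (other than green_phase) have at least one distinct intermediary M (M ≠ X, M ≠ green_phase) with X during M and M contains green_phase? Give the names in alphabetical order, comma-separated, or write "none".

Target green_phase = [14:50, 15:50].
Intermediaries M with M contains green_phase: blue_phase, red_phase.
Via blue_phase — items with X during blue_phase: gold_phase.
Via red_phase — items with X during red_phase: teal_phase.
Union: gold_phase, teal_phase.

gold_phase, teal_phase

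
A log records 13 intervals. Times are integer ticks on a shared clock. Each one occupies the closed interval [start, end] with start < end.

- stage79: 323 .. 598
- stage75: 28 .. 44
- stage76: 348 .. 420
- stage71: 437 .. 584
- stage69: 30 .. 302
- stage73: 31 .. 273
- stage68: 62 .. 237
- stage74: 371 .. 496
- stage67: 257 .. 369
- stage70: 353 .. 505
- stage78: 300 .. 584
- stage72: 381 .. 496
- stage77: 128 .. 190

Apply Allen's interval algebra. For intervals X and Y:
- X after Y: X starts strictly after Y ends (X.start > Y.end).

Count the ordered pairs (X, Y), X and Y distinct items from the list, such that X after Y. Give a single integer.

Checking all 156 ordered pairs for relation 'after'; matching pairs in alphabetical order:
(stage67, stage68): stage67 after stage68 ✓
(stage67, stage75): stage67 after stage75 ✓
(stage67, stage77): stage67 after stage77 ✓
(stage68, stage75): stage68 after stage75 ✓
(stage70, stage68): stage70 after stage68 ✓
(stage70, stage69): stage70 after stage69 ✓
(stage70, stage73): stage70 after stage73 ✓
(stage70, stage75): stage70 after stage75 ✓
(stage70, stage77): stage70 after stage77 ✓
(stage71, stage67): stage71 after stage67 ✓
(stage71, stage68): stage71 after stage68 ✓
(stage71, stage69): stage71 after stage69 ✓
(stage71, stage73): stage71 after stage73 ✓
(stage71, stage75): stage71 after stage75 ✓
(stage71, stage76): stage71 after stage76 ✓
(stage71, stage77): stage71 after stage77 ✓
(stage72, stage67): stage72 after stage67 ✓
(stage72, stage68): stage72 after stage68 ✓
(stage72, stage69): stage72 after stage69 ✓
(stage72, stage73): stage72 after stage73 ✓
(stage72, stage75): stage72 after stage75 ✓
(stage72, stage77): stage72 after stage77 ✓
(stage74, stage67): stage74 after stage67 ✓
(stage74, stage68): stage74 after stage68 ✓
... plus 19 further pairs not listed.
Count: 43.

43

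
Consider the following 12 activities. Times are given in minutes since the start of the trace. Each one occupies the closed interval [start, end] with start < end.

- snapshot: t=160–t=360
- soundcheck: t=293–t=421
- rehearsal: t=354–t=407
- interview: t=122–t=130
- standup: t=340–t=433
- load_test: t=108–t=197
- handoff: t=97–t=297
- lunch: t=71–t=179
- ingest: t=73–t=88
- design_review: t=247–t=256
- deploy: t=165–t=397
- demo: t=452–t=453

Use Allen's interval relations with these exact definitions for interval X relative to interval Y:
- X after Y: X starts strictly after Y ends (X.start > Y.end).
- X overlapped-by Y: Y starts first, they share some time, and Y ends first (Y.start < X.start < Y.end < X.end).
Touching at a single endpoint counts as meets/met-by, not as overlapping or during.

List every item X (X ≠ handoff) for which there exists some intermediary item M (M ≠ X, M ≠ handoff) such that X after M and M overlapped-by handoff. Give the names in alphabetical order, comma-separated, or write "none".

Target handoff = [t=97, t=297].
Intermediaries M with M overlapped-by handoff: deploy, snapshot, soundcheck.
Via deploy — items with X after deploy: demo.
Via snapshot — items with X after snapshot: demo.
Via soundcheck — items with X after soundcheck: demo.
Union: demo.

demo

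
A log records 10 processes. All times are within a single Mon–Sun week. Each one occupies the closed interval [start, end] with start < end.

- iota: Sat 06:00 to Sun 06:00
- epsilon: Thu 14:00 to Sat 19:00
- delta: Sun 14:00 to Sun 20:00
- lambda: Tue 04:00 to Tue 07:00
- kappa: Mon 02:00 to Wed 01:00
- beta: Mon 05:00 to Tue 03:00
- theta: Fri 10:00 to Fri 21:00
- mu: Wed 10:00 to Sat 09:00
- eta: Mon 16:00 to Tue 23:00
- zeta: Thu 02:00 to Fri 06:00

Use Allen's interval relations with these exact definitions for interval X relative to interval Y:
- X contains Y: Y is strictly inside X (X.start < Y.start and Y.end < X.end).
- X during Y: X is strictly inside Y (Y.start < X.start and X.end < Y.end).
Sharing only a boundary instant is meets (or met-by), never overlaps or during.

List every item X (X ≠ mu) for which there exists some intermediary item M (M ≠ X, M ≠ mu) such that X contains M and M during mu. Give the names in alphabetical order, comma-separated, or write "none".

Target mu = [Wed 10:00, Sat 09:00].
Intermediaries M with M during mu: theta, zeta.
Via theta — items with X contains theta: epsilon.
Via zeta — items with X contains zeta: none.
Union: epsilon.

epsilon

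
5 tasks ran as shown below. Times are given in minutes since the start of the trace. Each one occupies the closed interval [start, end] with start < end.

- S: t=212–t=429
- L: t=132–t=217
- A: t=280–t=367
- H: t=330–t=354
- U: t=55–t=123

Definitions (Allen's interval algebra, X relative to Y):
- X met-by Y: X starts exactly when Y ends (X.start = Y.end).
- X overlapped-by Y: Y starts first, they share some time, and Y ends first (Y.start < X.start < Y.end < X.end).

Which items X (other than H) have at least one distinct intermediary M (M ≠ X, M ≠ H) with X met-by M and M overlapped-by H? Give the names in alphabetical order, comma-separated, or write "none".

none

Target H = [t=330, t=354].
Intermediaries M with M overlapped-by H: none.
Union: none.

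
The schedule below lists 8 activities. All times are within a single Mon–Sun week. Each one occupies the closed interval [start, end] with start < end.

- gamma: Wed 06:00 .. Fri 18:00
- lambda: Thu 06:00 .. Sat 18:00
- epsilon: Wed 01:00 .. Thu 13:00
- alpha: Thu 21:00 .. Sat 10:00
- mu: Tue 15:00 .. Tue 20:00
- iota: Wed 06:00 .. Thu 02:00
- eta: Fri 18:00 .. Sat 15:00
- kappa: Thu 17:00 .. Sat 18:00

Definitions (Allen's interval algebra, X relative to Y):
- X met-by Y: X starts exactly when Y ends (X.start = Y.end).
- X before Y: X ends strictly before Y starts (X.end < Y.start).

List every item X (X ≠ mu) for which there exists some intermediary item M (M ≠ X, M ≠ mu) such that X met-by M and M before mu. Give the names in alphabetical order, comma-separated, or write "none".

none

Target mu = [Tue 15:00, Tue 20:00].
Intermediaries M with M before mu: none.
Union: none.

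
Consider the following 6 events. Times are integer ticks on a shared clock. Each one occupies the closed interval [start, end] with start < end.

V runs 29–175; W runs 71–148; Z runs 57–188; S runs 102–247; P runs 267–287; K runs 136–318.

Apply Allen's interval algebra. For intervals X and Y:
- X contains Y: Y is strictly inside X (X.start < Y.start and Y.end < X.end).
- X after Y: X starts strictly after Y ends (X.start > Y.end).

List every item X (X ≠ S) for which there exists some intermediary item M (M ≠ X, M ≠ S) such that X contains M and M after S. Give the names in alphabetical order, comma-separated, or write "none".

Target S = [102, 247].
Intermediaries M with M after S: P.
Via P — items with X contains P: K.
Union: K.

K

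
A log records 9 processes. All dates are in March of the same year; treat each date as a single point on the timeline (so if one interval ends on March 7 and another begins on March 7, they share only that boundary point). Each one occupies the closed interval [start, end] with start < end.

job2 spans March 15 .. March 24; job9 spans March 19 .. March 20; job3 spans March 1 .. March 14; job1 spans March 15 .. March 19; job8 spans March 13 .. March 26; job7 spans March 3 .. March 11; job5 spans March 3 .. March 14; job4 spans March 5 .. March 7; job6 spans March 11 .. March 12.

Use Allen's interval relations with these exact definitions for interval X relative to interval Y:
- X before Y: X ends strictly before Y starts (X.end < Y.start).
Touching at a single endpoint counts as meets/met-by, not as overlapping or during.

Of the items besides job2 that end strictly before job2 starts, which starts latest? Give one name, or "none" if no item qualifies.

job6

Target job2 = [March 15, March 24].
job1 [March 15, March 19] → starts → excluded.
job3 [March 1, March 14] → before → candidate.
job4 [March 5, March 7] → before → candidate.
job5 [March 3, March 14] → before → candidate.
job6 [March 11, March 12] → before → candidate.
job7 [March 3, March 11] → before → candidate.
job8 [March 13, March 26] → contains → excluded.
job9 [March 19, March 20] → during → excluded.
Among candidates, latest start is March 11 → job6.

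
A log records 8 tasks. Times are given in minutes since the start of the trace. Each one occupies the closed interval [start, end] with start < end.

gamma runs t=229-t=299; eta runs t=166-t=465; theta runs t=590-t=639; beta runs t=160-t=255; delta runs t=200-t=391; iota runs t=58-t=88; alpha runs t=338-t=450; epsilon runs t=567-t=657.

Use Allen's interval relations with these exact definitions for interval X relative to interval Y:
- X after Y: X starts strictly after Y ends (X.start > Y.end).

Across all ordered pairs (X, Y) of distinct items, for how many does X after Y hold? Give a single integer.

19

Checking all 56 ordered pairs for relation 'after'; matching pairs in alphabetical order:
(alpha, beta): alpha after beta ✓
(alpha, gamma): alpha after gamma ✓
(alpha, iota): alpha after iota ✓
(beta, iota): beta after iota ✓
(delta, iota): delta after iota ✓
(epsilon, alpha): epsilon after alpha ✓
(epsilon, beta): epsilon after beta ✓
(epsilon, delta): epsilon after delta ✓
(epsilon, eta): epsilon after eta ✓
(epsilon, gamma): epsilon after gamma ✓
(epsilon, iota): epsilon after iota ✓
(eta, iota): eta after iota ✓
(gamma, iota): gamma after iota ✓
(theta, alpha): theta after alpha ✓
(theta, beta): theta after beta ✓
(theta, delta): theta after delta ✓
(theta, eta): theta after eta ✓
(theta, gamma): theta after gamma ✓
(theta, iota): theta after iota ✓
Count: 19.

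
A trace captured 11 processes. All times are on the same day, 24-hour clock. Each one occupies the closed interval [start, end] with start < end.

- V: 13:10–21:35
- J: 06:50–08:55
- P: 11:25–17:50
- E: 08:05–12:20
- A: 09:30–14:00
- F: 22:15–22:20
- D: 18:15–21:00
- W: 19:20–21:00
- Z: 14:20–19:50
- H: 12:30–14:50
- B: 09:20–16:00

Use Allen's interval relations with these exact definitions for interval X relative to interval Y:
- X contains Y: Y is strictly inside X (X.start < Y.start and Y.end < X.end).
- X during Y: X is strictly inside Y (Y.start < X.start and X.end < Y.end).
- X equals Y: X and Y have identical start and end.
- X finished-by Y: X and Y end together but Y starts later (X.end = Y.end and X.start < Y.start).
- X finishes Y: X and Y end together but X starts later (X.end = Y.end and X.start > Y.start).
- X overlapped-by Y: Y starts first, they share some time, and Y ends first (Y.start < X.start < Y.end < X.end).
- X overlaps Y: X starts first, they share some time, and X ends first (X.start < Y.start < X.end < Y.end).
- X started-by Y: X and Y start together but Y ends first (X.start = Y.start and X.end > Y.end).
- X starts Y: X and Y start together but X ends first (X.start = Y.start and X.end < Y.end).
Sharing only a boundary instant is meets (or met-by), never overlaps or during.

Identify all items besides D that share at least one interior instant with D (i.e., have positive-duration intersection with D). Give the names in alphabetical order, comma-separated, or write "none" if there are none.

V, W, Z

Target D = [18:15, 21:00].
A [09:30, 14:00] → before → no.
B [09:20, 16:00] → before → no.
E [08:05, 12:20] → before → no.
F [22:15, 22:20] → after → no.
H [12:30, 14:50] → before → no.
J [06:50, 08:55] → before → no.
P [11:25, 17:50] → before → no.
V [13:10, 21:35] → contains → yes.
W [19:20, 21:00] → finishes → yes.
Z [14:20, 19:50] → overlaps → yes.
Result: V, W, Z.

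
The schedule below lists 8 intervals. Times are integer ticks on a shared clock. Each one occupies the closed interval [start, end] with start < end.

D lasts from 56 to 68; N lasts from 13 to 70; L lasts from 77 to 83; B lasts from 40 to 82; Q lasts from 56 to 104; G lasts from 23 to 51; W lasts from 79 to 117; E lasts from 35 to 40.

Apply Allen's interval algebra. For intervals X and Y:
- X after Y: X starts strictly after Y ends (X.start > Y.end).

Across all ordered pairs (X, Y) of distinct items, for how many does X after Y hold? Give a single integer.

Checking all 56 ordered pairs for relation 'after'; matching pairs in alphabetical order:
(D, E): D after E ✓
(D, G): D after G ✓
(L, D): L after D ✓
(L, E): L after E ✓
(L, G): L after G ✓
(L, N): L after N ✓
(Q, E): Q after E ✓
(Q, G): Q after G ✓
(W, D): W after D ✓
(W, E): W after E ✓
(W, G): W after G ✓
(W, N): W after N ✓
Count: 12.

12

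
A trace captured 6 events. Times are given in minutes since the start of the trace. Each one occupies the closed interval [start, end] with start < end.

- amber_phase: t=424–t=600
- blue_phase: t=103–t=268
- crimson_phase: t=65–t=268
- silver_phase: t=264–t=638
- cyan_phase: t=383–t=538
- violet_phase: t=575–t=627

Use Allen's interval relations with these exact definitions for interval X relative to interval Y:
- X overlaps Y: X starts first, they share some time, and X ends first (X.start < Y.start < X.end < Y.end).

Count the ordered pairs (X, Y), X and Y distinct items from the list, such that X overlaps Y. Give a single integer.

Checking all 30 ordered pairs for relation 'overlaps'; matching pairs in alphabetical order:
(amber_phase, violet_phase): amber_phase overlaps violet_phase ✓
(blue_phase, silver_phase): blue_phase overlaps silver_phase ✓
(crimson_phase, silver_phase): crimson_phase overlaps silver_phase ✓
(cyan_phase, amber_phase): cyan_phase overlaps amber_phase ✓
Count: 4.

4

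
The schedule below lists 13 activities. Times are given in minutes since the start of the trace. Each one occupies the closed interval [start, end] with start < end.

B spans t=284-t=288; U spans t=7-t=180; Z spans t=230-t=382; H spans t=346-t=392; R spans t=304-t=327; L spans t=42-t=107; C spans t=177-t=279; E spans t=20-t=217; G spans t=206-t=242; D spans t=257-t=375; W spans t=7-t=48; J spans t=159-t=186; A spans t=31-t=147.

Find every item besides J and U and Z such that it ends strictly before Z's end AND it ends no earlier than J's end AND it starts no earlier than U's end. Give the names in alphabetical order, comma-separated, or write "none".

Conditions: its end is strictly before Z's end (X.end < t=382) AND its end is no earlier than J's end (X.end >= t=186) AND its start is no earlier than U's end (X.start >= t=180).
A: end t=147 < t=382? ✓; end t=147 >= t=186? ✗; start t=31 >= t=180? ✗ → no.
B: end t=288 < t=382? ✓; end t=288 >= t=186? ✓; start t=284 >= t=180? ✓ → yes.
C: end t=279 < t=382? ✓; end t=279 >= t=186? ✓; start t=177 >= t=180? ✗ → no.
D: end t=375 < t=382? ✓; end t=375 >= t=186? ✓; start t=257 >= t=180? ✓ → yes.
E: end t=217 < t=382? ✓; end t=217 >= t=186? ✓; start t=20 >= t=180? ✗ → no.
G: end t=242 < t=382? ✓; end t=242 >= t=186? ✓; start t=206 >= t=180? ✓ → yes.
H: end t=392 < t=382? ✗; end t=392 >= t=186? ✓; start t=346 >= t=180? ✓ → no.
L: end t=107 < t=382? ✓; end t=107 >= t=186? ✗; start t=42 >= t=180? ✗ → no.
R: end t=327 < t=382? ✓; end t=327 >= t=186? ✓; start t=304 >= t=180? ✓ → yes.
W: end t=48 < t=382? ✓; end t=48 >= t=186? ✗; start t=7 >= t=180? ✗ → no.
Result: B, D, G, R.

B, D, G, R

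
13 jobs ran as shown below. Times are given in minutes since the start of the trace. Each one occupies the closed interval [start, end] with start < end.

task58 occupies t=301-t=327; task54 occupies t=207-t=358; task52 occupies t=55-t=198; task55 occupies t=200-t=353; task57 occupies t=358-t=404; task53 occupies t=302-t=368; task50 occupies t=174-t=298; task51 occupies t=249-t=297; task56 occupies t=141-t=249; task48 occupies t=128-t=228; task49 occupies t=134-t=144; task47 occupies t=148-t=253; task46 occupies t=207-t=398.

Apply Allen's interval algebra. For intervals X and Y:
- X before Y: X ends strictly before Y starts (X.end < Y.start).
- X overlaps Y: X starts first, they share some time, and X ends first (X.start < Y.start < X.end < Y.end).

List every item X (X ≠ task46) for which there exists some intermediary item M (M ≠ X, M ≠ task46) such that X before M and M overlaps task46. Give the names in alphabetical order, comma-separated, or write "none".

Target task46 = [t=207, t=398].
Intermediaries M with M overlaps task46: task47, task48, task50, task55, task56.
Via task47 — items with X before task47: task49.
Via task48 — items with X before task48: none.
Via task50 — items with X before task50: task49.
Via task55 — items with X before task55: task49, task52.
Via task56 — items with X before task56: none.
Union: task49, task52.

task49, task52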